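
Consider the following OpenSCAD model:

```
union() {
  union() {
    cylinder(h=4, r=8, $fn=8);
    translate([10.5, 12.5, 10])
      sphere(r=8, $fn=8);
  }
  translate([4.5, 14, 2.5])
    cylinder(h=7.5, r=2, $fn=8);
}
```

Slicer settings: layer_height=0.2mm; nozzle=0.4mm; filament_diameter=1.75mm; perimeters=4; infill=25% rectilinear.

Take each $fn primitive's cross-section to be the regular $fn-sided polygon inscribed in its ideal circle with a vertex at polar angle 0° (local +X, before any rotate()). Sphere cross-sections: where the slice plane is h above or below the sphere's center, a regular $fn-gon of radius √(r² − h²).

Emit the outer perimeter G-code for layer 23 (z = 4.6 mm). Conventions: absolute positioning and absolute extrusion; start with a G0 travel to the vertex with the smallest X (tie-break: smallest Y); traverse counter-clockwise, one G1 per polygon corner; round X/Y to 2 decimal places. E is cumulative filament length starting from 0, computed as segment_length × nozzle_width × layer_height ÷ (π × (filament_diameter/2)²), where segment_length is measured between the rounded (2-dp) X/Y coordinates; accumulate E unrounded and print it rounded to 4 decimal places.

G0 X2.50 Y14.00 Z4.60
G1 X3.09 Y12.59 E0.0508
G1 X4.50 Y12.00 E0.1017
G1 X4.76 Y12.11 E0.1111
G1 X6.33 Y8.33 E0.2472
G1 X10.50 Y6.60 E0.3974
G1 X14.67 Y8.33 E0.5475
G1 X16.40 Y12.50 E0.6977
G1 X14.67 Y16.67 E0.8478
G1 X10.50 Y18.40 E0.9980
G1 X6.33 Y16.67 E1.1481
G1 X5.82 Y15.45 E1.1921
G1 X4.50 Y16.00 E1.2397
G1 X3.09 Y15.41 E1.2905
G1 X2.50 Y14.00 E1.3414

At z = 4.6 mm: the cylinder does not reach this height (z outside [0, 4]); the r=8 sphere at (10.5, 12.5) slices to a regular 8-gon of circumradius 5.903 (√(r²−h²) with h=5.4 from center); Taking the union: only the r=8 sphere at (10.5, 12.5) is present, so the union is just that shape — 1 connected region; the cylinder at (4.5, 14): section is a regular 8-gon, circumradius r=2; Merging all regions: the regions partially overlap (shared area 3.12 mm²), so overlapping operands fuse into one piece — 1 connected region. The outline is a single polygon with 14 vertices. Extrusion per mm of travel: 0.4 × 0.2 / (π × 0.875²) = 0.033260. Accumulating E over each segment gives final E = 1.3414.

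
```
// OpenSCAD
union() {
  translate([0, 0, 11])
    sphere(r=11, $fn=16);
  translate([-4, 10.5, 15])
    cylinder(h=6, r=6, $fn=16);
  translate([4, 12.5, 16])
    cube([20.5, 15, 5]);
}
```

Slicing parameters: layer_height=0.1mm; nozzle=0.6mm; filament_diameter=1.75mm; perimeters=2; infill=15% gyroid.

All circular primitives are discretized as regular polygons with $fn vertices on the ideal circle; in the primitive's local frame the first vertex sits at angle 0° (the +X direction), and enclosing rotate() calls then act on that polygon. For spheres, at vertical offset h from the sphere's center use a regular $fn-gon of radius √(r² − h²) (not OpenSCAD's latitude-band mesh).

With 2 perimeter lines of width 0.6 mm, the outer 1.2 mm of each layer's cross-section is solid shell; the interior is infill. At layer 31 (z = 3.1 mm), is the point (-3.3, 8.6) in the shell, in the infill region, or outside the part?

outside

At z = 3.1 mm: the sphere: section is a regular 16-gon, circumradius = √(r²−h²) = √(11²−7.9²) = 7.654; the cylinder at (-4, 10.5) is not intersected at this z (z outside [15, 21]); the cube at (4, 12.5) is not intersected at this z (z outside [16, 21]); Taking the union: only the r=11 sphere is present, so the union is just that shape — 1 connected region. Overall, the cross-section is a single solid region. The nearest boundary edge runs (0.00, 7.65)→(-2.93, 7.07); distance from the point to it = 1.57 mm. The point is not inside any of the regions above, so it lies outside the cross-section (1.57 mm from the nearest boundary).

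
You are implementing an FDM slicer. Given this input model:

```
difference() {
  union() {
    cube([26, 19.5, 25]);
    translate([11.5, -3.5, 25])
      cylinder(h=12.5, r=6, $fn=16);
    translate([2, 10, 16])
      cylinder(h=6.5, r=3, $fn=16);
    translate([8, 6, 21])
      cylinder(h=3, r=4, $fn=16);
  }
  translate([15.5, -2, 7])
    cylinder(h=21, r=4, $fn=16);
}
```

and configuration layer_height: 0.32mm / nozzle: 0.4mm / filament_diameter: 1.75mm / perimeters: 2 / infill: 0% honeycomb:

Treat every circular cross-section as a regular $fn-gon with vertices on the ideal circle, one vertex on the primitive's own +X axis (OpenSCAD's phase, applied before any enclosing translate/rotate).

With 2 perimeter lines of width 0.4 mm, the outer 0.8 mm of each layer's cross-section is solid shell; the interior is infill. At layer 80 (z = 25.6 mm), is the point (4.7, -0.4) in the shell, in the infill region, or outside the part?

At z = 25.6 mm: the cube is absent (z outside [0, 25]); the cylinder at (11.5, -3.5): section is a regular 16-gon, circumradius r=6; the cylinder at (2, 10) is absent (z outside [16, 22.5]); the cylinder at (8, 6) is absent (z outside [21, 24]); Taking the union: only the r=6 cylinder at (11.5, -3.5) is present, so the union is just that shape — 1 connected region; the cylinder at (15.5, -2): section is a regular 16-gon, circumradius r=4; Taking the first minus the rest: starting from that combined region, the r=4 cylinder at (15.5, -2) partially overlaps it — only the 33.77 mm² overlap (of its 48.98 mm²) is removed, clipping the outline — 1 connected region. Overall, the cross-section is a single solid region. The nearest boundary edge runs (5.50, -3.50)→(5.96, -1.20); distance from the point to it = 1.49 mm. The point is not inside any of the regions above, so it lies outside the cross-section (1.49 mm from the nearest boundary).

outside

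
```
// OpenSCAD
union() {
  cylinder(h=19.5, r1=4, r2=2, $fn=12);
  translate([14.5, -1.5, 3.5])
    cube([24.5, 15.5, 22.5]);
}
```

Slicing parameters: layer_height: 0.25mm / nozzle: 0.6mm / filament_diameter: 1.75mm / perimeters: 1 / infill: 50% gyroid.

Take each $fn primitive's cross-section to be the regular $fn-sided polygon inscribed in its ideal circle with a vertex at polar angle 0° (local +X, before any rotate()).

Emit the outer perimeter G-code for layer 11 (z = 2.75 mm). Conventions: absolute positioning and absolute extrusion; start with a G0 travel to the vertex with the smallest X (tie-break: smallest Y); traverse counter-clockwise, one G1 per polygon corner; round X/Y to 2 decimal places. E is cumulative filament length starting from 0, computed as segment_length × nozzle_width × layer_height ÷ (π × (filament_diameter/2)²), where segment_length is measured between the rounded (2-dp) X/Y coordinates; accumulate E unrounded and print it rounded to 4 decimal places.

G0 X-3.72 Y0.00 Z2.75
G1 X-3.22 Y-1.86 E0.1201
G1 X-1.86 Y-3.22 E0.2401
G1 X0.00 Y-3.72 E0.3602
G1 X1.86 Y-3.22 E0.4803
G1 X3.22 Y-1.86 E0.6002
G1 X3.72 Y0.00 E0.7203
G1 X3.22 Y1.86 E0.8405
G1 X1.86 Y3.22 E0.9604
G1 X0.00 Y3.72 E1.0805
G1 X-1.86 Y3.22 E1.2006
G1 X-3.22 Y1.86 E1.3206
G1 X-3.72 Y0.00 E1.4407

At z = 2.75 mm: the cone: at t=0.141 of its height the radius interpolates to r₁+(r₂−r₁)t = 3.718, giving a regular 12-gon of that circumradius; the cube at (14.5, -1.5) is not intersected at this z (z outside [3.5, 26]); Taking the union: only the cone is present, so the union is just that shape — 1 connected region. The outline is a single polygon with 12 vertices. Extrusion per mm of travel: 0.6 × 0.25 / (π × 0.875²) = 0.062363. Accumulating E over each segment gives final E = 1.4407.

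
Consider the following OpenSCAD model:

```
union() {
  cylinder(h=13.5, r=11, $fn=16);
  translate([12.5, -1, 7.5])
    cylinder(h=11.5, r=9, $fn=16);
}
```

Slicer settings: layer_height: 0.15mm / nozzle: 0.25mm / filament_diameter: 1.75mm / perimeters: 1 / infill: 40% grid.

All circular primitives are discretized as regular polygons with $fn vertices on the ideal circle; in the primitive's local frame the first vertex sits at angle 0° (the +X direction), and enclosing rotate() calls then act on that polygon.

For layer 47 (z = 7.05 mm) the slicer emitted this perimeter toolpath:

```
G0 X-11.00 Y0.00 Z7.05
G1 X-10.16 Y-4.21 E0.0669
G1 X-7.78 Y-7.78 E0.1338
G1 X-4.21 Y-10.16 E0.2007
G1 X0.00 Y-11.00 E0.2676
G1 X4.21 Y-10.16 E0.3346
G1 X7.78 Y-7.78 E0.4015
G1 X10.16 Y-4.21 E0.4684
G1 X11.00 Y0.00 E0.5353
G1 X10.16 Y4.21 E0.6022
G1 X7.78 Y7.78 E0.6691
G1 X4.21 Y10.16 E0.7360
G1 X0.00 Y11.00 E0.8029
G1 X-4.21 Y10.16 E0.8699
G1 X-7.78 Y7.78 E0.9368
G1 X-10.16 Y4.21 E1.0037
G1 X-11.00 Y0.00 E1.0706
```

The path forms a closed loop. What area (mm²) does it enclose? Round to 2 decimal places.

Apply the shoelace formula to the sequence of (X, Y) vertices; enclosed area = 370.40 mm².

370.40 mm²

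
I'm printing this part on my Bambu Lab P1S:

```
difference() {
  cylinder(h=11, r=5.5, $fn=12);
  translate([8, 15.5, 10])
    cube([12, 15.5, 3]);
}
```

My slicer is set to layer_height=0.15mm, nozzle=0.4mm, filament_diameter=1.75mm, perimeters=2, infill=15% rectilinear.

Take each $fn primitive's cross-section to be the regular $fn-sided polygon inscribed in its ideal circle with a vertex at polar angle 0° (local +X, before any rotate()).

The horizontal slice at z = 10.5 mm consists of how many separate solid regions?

At z = 10.5 mm: the r=5.5 cylinder gives a regular 12-gon of circumradius 5.5 (constant along its height); the cube at (8, 15.5) is present — its section is the full 12×15.5 rectangle; After the difference (first − rest): starting from the r=5.5 cylinder, the 12×15.5 cube at (8, 15.5) misses the remaining region (no effect) — 1 connected region. The result has 1 disconnected region.

1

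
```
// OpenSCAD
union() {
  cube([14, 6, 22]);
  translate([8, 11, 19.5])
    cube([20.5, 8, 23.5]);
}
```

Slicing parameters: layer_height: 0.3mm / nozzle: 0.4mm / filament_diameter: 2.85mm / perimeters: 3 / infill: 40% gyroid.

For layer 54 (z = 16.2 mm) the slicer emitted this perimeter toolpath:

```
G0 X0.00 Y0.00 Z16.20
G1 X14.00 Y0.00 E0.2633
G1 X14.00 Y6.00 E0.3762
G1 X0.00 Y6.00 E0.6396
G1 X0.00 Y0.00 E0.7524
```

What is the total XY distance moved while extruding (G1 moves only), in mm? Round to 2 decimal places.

40.00 mm

Sum the Euclidean lengths of each G1 segment: total = 40.00 mm.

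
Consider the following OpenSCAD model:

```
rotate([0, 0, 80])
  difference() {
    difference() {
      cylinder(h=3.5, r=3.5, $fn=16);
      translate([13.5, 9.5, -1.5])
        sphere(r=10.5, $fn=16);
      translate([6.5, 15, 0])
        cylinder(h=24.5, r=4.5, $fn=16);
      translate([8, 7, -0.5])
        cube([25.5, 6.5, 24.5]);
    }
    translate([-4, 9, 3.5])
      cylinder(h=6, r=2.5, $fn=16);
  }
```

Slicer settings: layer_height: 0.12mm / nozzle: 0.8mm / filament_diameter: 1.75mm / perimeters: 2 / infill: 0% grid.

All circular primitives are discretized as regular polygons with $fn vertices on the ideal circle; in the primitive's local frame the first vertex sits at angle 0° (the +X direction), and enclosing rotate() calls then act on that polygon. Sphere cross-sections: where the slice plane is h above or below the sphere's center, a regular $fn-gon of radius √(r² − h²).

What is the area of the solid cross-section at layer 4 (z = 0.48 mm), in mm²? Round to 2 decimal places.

At z = 0.48 mm: the cylinder: section is a regular 16-gon, circumradius r=3.5 (area = (16/2)·3.500²·sin(360°/16) = 37.50 mm²); the r=10.5 sphere at (13.5, 9.5) contributes a regular 16-gon of circumradius √(10.5²−1.98²) = 10.312 (area = (16/2)·10.312²·sin(360°/16) = 325.52 mm²); the r=4.5 cylinder at (6.5, 15) gives a regular 16-gon of circumradius 4.5 (constant along its height) (area = (16/2)·4.500²·sin(360°/16) = 61.99 mm²); the cube at (8, 7) (footprint 25.5×6.5) is included at this height (area 165.75 mm²); Taking the first minus the rest: starting from the r=3.5 cylinder (37.50 mm²), the r=10.5 sphere at (13.5, 9.5) misses the remaining region (no effect); the r=4.5 cylinder at (6.5, 15) misses the remaining region (no effect); the 25.5×6.5 cube at (8, 7) misses the remaining region (no effect) — area = 37.50 mm²; the cylinder at (-4, 9) is not intersected at this z (z outside [3.5, 9.5]); Taking the first minus the rest: none of the subtracted shapes is present at this height, so that combined region is unchanged — area = 37.50 mm²; (whole slice rotated 80° about Z — lengths, areas and connectivity unchanged). Overall, the cross-section is a single solid region. Net area = 37.50 mm².

37.50 mm²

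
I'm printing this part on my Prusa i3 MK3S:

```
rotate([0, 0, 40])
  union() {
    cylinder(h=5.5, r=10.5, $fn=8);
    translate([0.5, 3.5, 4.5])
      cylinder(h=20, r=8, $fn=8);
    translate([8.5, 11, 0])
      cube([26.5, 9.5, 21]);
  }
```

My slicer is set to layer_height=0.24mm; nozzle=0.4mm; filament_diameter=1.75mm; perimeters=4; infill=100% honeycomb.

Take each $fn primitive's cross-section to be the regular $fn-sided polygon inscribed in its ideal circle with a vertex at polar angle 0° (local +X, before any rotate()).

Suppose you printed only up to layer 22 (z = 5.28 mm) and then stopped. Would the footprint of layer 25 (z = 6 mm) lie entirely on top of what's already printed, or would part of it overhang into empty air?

entirely on top

Compare the two slices. At z = 5.28: the r=10.5 cylinder gives a regular 8-gon of circumradius 10.5 (constant along its height) (area = (8/2)·10.500²·sin(360°/8) = 311.83 mm²); the r=8 cylinder at (0.5, 3.5) gives a regular 8-gon of circumradius 8 (constant along its height) (area = (8/2)·8.000²·sin(360°/8) = 181.02 mm²); the 26.5×9.5 cube at (8.5, 11) contributes its full rectangle (area 251.75 mm²); Taking the union: the regions partially overlap — summed areas 744.60 mm² minus the doubly-counted overlap 169.08 mm² gives 575.52 mm² — area = 575.52 mm²; (whole slice rotated 40° about Z — lengths, areas and connectivity unchanged). At z = 6: the cylinder is not intersected at this z (z outside [0, 5.5]); the r=8 cylinder at (0.5, 3.5) contributes a regular 8-gon of circumradius 8 (area = (8/2)·8.000²·sin(360°/8) = 181.02 mm²); the 26.5×9.5 cube at (8.5, 11) contributes its full rectangle (area 251.75 mm²); Merging all regions: the 2 present regions are separate (no shared area or edge), so areas and boundary lengths simply add and each stays a separate island — area = 432.77 mm²; (whole slice rotated 40° about Z — lengths, areas and connectivity unchanged). Checking containment: the cross-section at z = 6 is a subset of the cross-section at z = 5.28.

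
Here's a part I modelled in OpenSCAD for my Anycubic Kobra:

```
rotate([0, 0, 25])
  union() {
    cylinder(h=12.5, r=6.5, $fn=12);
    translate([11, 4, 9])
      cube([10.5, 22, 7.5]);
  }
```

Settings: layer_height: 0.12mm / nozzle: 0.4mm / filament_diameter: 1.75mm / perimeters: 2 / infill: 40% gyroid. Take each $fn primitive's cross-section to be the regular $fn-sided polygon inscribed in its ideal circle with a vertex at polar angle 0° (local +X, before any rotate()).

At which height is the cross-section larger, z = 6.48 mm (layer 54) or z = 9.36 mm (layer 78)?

layer 78 (z = 9.36 mm)

Layer 54 (z = 6.48): the r=6.5 cylinder contributes a regular 12-gon of circumradius 6.5 (area = (12/2)·6.500²·sin(360°/12) = 126.75 mm²); the cube at (11, 4) is not intersected at this z (z outside [9, 16.5]); Combining (union): only the r=6.5 cylinder is present, so the union is just that shape — area = 126.75 mm²; (whole slice rotated 25° about Z — lengths, areas and connectivity unchanged). So its area = 126.75 mm². Layer 78 (z = 9.36): the r=6.5 cylinder gives a regular 12-gon of circumradius 6.5 (constant along its height) (area = (12/2)·6.500²·sin(360°/12) = 126.75 mm²); the cube at (11, 4) is present — its section is the full 10.5×22 rectangle (area 231.00 mm²); Merging all regions: the 2 present regions are separate (no shared area or edge), so areas and boundary lengths simply add and each stays a separate island — area = 357.75 mm²; (rotated 25° about Z; rotation is an isometry so areas/perimeters/island counts are preserved). So its area = 357.75 mm². Layer 78 is larger (357.75 vs 126.75 mm²).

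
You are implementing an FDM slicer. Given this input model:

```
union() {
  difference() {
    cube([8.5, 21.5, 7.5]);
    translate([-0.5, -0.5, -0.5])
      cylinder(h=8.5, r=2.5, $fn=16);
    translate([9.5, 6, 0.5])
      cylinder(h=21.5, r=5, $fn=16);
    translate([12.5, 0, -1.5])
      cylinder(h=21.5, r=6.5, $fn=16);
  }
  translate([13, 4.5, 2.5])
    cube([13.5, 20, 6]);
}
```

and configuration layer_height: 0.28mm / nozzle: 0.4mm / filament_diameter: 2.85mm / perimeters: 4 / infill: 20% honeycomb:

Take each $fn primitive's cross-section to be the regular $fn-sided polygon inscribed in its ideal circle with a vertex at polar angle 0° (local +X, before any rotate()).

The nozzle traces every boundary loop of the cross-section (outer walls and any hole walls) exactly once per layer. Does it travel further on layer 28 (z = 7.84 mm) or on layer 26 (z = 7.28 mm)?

Layer 28 (z = 7.84): the cube is absent (z outside [0, 7.5]); the r=2.5 cylinder at (-0.5, -0.5) gives a regular 16-gon of circumradius 2.5 (constant along its height) (perimeter = 2·16·2.500·sin(180°/16) = 15.61 mm); the cylinder at (9.5, 6): section is a regular 16-gon, circumradius r=5 (perimeter = 2·16·5.000·sin(180°/16) = 31.21 mm); the r=6.5 cylinder at (12.5, 0) gives a regular 16-gon of circumradius 6.5 (constant along its height) (perimeter = 2·16·6.500·sin(180°/16) = 40.58 mm); After the difference (first − rest): the first operand is absent here, so nothing remains; the 13.5×20 cube at (13, 4.5) contributes its full rectangle (perimeter 67.00 mm); Taking the union: only the 13.5×20 cube at (13, 4.5) is present, so the union is just that shape — boundary = 67.00 mm. So its perimeter = 67.00 mm. Layer 26 (z = 7.28): the 8.5×21.5 cube contributes its full rectangle (perimeter 60.00 mm); the r=2.5 cylinder at (-0.5, -0.5) gives a regular 16-gon of circumradius 2.5 (constant along its height) (perimeter = 2·16·2.500·sin(180°/16) = 15.61 mm); the cylinder at (9.5, 6): section is a regular 16-gon, circumradius r=5 (perimeter = 2·16·5.000·sin(180°/16) = 31.21 mm); the cylinder at (12.5, 0): section is a regular 16-gon, circumradius r=6.5 (perimeter = 2·16·6.500·sin(180°/16) = 40.58 mm); After the difference (first − rest): starting from the 8.5×21.5 cube, the r=2.5 cylinder at (-0.5, -0.5) partially overlaps it — only the 2.58 mm² overlap (of its 19.13 mm²) is removed, clipping the outline; the r=5 cylinder at (9.5, 6) partially overlaps it — only the 28.47 mm² overlap (of its 76.54 mm²) is removed, clipping the outline; the r=6.5 cylinder at (12.5, 0) partially overlaps it — only the 3.69 mm² overlap (of its 129.35 mm²) is removed, clipping the outline — boundary = 59.22 mm; the cube at (13, 4.5) is present — its section is the full 13.5×20 rectangle (perimeter 67.00 mm); Combining (union): the 2 present regions are separate (no shared area or edge), so areas and boundary lengths simply add and each stays a separate island — boundary = 126.22 mm. So its perimeter = 126.22 mm. Layer 26 is larger (126.22 vs 67.00 mm).

layer 26 (z = 7.28 mm)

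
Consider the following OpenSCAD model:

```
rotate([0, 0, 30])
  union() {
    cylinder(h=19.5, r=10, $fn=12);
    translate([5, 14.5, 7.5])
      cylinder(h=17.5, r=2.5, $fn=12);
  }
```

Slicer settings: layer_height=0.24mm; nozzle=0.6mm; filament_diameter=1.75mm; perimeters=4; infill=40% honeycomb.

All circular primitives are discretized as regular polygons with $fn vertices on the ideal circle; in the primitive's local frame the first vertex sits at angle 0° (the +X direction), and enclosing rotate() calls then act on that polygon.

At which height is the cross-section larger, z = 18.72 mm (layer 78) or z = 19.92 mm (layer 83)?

Layer 78 (z = 18.72): the r=10 cylinder contributes a regular 12-gon of circumradius 10 (area = (12/2)·10.000²·sin(360°/12) = 300.00 mm²); the cylinder at (5, 14.5): section is a regular 12-gon, circumradius r=2.5 (area = (12/2)·2.500²·sin(360°/12) = 18.75 mm²); Combining (union): the 2 present regions are separate (no shared area or edge), so areas and boundary lengths simply add and each stays a separate island — area = 318.75 mm²; (whole slice rotated 30° about Z — lengths, areas and connectivity unchanged). So its area = 318.75 mm². Layer 83 (z = 19.92): the cylinder is absent (z outside [0, 19.5]); the r=2.5 cylinder at (5, 14.5) contributes a regular 12-gon of circumradius 2.5 (area = (12/2)·2.500²·sin(360°/12) = 18.75 mm²); Merging all regions: only the r=2.5 cylinder at (5, 14.5) is present, so the union is just that shape — area = 18.75 mm²; (rotated 30° about Z; rotation is an isometry so areas/perimeters/island counts are preserved). So its area = 18.75 mm². Layer 78 is larger (318.75 vs 18.75 mm²).

layer 78 (z = 18.72 mm)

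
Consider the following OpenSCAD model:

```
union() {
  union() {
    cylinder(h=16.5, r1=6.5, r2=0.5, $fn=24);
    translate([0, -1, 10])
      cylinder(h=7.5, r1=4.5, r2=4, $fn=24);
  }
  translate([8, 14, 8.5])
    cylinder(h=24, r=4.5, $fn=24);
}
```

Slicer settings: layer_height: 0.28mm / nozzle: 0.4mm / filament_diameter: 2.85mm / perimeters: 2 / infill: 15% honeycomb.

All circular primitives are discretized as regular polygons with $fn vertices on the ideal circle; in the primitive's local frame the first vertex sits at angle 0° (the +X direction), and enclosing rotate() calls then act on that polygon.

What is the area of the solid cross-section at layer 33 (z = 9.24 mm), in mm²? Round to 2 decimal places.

93.52 mm²

At z = 9.24 mm: the cone (r1=6.5→r2=0.5) has section circumradius 3.140 here — a regular 24-gon (area = (24/2)·3.140²·sin(360°/24) = 30.62 mm²); the cone at (0, -1) is not intersected at this z (z outside [10, 17.5]); Taking the union: only the cone is present, so the union is just that shape — area = 30.62 mm²; the r=4.5 cylinder at (8, 14) contributes a regular 24-gon of circumradius 4.5 (area = (24/2)·4.500²·sin(360°/24) = 62.89 mm²); Merging all regions: the 2 present regions are separate (no shared area or edge), so areas and boundary lengths simply add and each stays a separate island — area = 93.52 mm². Overall, the cross-section has 2 separate islands. Net area = 93.52 mm².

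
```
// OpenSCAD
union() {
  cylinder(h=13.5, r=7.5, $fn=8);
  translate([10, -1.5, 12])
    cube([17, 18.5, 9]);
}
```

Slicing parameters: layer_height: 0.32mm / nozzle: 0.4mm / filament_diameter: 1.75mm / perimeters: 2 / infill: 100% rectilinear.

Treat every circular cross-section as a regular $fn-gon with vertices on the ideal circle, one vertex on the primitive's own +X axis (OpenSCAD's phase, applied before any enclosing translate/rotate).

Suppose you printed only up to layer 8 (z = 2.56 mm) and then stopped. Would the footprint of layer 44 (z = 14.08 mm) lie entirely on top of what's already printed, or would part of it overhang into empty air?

Compare the two slices. At z = 2.56: the r=7.5 cylinder gives a regular 8-gon of circumradius 7.5 (constant along its height) (area = (8/2)·7.500²·sin(360°/8) = 159.10 mm²); the cube at (10, -1.5) does not reach this height (z outside [12, 21]); Merging all regions: only the r=7.5 cylinder is present, so the union is just that shape — area = 159.10 mm². At z = 14.08: the cylinder is not intersected at this z (z outside [0, 13.5]); the cube at (10, -1.5) (footprint 17×18.5) is included at this height (area 314.50 mm²); Merging all regions: only the 17×18.5 cube at (10, -1.5) is present, so the union is just that shape — area = 314.50 mm². Checking containment: at z = 14.08 the cross-section extends beyond the z = 2.56 cross-section by about 314.50 mm².

part overhangs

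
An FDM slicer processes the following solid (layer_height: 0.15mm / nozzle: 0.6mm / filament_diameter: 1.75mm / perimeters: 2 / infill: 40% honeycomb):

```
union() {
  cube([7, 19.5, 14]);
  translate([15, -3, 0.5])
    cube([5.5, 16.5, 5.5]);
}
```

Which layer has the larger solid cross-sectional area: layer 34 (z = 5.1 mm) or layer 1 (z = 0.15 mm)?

Layer 34 (z = 5.1): the cube (footprint 7×19.5) is included at this height (area 136.50 mm²); the 5.5×16.5 cube at (15, -3) contributes its full rectangle (area 90.75 mm²); Merging all regions: the 2 present regions are separate (no shared area or edge), so areas and boundary lengths simply add and each stays a separate island — area = 227.25 mm². So its area = 227.25 mm². Layer 1 (z = 0.15): the cube is present — its section is the full 7×19.5 rectangle (area 136.50 mm²); the cube at (15, -3) is not intersected at this z (z outside [0.5, 6]); Taking the union: only the 7×19.5 cube is present, so the union is just that shape — area = 136.50 mm². So its area = 136.50 mm². Layer 34 is larger (227.25 vs 136.50 mm²).

layer 34 (z = 5.1 mm)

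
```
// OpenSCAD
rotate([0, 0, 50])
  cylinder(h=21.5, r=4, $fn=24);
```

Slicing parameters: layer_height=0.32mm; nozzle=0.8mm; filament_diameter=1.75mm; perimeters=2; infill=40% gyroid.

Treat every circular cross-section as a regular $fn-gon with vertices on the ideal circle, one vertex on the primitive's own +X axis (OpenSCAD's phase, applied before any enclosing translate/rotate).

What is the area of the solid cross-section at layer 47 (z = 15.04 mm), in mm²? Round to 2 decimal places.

At z = 15.04 mm: the r=4 cylinder gives a regular 24-gon of circumradius 4 (constant along its height) (area = (24/2)·4.000²·sin(360°/24) = 49.69 mm²); (rotated 50° about Z; rotation is an isometry so areas/perimeters/island counts are preserved). Overall, the cross-section is a single solid region. Net area = 49.69 mm².

49.69 mm²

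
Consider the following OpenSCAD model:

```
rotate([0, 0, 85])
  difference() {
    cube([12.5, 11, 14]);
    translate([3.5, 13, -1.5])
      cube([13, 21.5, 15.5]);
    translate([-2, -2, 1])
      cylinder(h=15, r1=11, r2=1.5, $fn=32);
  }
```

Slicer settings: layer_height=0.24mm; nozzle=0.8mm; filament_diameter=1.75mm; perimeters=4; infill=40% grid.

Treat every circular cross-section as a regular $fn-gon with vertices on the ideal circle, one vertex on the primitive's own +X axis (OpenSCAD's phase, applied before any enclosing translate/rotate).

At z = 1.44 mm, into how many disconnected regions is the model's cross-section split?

1

At z = 1.44 mm: the cube (footprint 12.5×11) is included at this height; the 13×21.5 cube at (3.5, 13) contributes its full rectangle; the cone at (-2, -2): at t=0.029 of its height the radius interpolates to r₁+(r₂−r₁)t = 10.721, giving a regular 32-gon of that circumradius; Taking the first minus the rest: starting from the 12.5×11 cube, the 13×21.5 cube at (3.5, 13) misses the remaining region (no effect); the cone at (-2, -2) partially overlaps it — only the 51.21 mm² overlap (of its 358.80 mm²) is removed, clipping the outline — 1 connected region; (rotated 85° about Z; rotation is an isometry so areas/perimeters/island counts are preserved). The result has 1 disconnected region.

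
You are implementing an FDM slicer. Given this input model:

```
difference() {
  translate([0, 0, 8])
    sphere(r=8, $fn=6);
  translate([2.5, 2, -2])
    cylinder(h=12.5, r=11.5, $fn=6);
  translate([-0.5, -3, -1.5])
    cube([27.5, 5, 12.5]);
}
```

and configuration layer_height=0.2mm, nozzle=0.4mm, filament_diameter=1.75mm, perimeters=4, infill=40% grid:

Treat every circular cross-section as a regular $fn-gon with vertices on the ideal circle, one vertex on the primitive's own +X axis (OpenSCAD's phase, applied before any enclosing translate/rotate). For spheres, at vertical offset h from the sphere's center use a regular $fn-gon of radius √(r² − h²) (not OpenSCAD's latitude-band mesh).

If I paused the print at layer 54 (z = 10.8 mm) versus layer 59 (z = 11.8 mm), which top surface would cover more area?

layer 59 (z = 11.8 mm)

Layer 54 (z = 10.8): the sphere: section is a regular 6-gon, circumradius = √(r²−h²) = √(8²−2.8²) = 7.494 (area = (6/2)·7.494²·sin(360°/6) = 145.91 mm²); the cylinder at (2.5, 2) is absent (z outside [-2, 10.5]); the cube at (-0.5, -3) (footprint 27.5×5) is included at this height (area 137.50 mm²); Taking the first minus the rest: starting from the r=8 sphere (145.91 mm²), the 27.5×5 cube at (-0.5, -3) partially overlaps it — only the 36.22 mm² overlap (of its 137.50 mm²) is removed, clipping the outline — area = 109.69 mm². So its area = 109.69 mm². Layer 59 (z = 11.8): the r=8 sphere contributes a regular 6-gon of circumradius √(8²−3.8²) = 7.040 (area = (6/2)·7.040²·sin(360°/6) = 128.76 mm²); the cylinder at (2.5, 2) is absent (z outside [-2, 10.5]); the cube at (-0.5, -3) is not intersected at this z (z outside [-1.5, 11]); After the difference (first − rest): none of the subtracted shapes is present at this height, so the r=8 sphere is unchanged — area = 128.76 mm². So its area = 128.76 mm². Layer 59 is larger (128.76 vs 109.69 mm²).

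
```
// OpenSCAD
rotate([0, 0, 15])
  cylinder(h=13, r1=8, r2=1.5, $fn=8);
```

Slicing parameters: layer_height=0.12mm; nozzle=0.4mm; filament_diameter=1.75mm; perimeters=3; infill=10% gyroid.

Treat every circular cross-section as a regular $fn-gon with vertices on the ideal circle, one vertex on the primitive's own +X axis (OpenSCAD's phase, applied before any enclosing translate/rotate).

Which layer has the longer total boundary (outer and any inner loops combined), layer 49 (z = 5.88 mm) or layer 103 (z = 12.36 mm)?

layer 49 (z = 5.88 mm)

Layer 49 (z = 5.88): the cone contributes a regular 8-gon of circumradius 5.060 (interpolated between r1=8 and r2=1.5 at t=0.452) (perimeter = 2·8·5.060·sin(180°/8) = 30.98 mm); (rotated 15° about Z; rotation is an isometry so areas/perimeters/island counts are preserved). So its perimeter = 30.98 mm. Layer 103 (z = 12.36): the cone (r1=8→r2=1.5) has section circumradius 1.820 here — a regular 8-gon (perimeter = 2·8·1.820·sin(180°/8) = 11.14 mm); (rotated 15° about Z; rotation is an isometry so areas/perimeters/island counts are preserved). So its perimeter = 11.14 mm. Layer 49 is larger (30.98 vs 11.14 mm).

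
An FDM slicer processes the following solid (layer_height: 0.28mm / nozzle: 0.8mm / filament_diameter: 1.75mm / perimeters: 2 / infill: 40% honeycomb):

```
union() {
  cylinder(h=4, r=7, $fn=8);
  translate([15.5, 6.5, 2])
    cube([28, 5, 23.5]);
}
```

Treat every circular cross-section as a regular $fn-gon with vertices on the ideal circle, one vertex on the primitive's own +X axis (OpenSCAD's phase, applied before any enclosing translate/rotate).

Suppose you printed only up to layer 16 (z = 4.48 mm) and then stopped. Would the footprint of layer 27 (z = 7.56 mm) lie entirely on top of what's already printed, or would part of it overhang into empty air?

Compare the two slices. At z = 4.48: the cylinder is not intersected at this z (z outside [0, 4]); the 28×5 cube at (15.5, 6.5) contributes its full rectangle (area 140.00 mm²); Merging all regions: only the 28×5 cube at (15.5, 6.5) is present, so the union is just that shape — area = 140.00 mm². At z = 7.56: the cylinder does not reach this height (z outside [0, 4]); the cube at (15.5, 6.5) (footprint 28×5) is included at this height (area 140.00 mm²); Taking the union: only the 28×5 cube at (15.5, 6.5) is present, so the union is just that shape — area = 140.00 mm². Checking containment: the cross-section at z = 7.56 is a subset of the cross-section at z = 4.48.

entirely on top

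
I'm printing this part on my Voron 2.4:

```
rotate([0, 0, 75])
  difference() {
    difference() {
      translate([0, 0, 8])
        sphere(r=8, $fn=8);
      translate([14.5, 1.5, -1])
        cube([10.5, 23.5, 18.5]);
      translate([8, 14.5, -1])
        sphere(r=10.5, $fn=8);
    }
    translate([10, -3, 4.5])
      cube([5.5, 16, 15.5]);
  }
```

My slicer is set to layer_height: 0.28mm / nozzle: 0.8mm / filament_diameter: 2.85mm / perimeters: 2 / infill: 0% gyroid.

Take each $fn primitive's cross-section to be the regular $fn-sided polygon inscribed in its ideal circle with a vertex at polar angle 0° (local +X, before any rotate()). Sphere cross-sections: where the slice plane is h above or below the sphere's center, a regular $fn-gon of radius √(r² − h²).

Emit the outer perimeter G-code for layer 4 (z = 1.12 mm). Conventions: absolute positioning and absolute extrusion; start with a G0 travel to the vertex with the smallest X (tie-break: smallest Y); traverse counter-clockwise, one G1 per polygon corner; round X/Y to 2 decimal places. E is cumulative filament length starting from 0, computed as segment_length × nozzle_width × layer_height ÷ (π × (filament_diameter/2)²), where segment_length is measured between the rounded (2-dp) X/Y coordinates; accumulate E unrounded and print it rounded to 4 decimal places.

G0 X-3.94 Y1.06 Z1.12
G1 X-3.54 Y-2.04 E0.1098
G1 X-1.06 Y-3.94 E0.2195
G1 X2.04 Y-3.54 E0.3292
G1 X3.94 Y-1.06 E0.4389
G1 X3.54 Y2.04 E0.5487
G1 X1.06 Y3.94 E0.6584
G1 X-2.04 Y3.54 E0.7681
G1 X-3.94 Y1.06 E0.8778

At z = 1.12 mm: the r=8 sphere contributes a regular 8-gon of circumradius √(8²−6.88²) = 4.082; the 10.5×23.5 cube at (14.5, 1.5) contributes its full rectangle; the r=10.5 sphere at (8, 14.5) slices to a regular 8-gon of circumradius 10.284 (√(r²−h²) with h=2.12 from center); After the difference (first − rest): starting from the r=8 sphere, the 10.5×23.5 cube at (14.5, 1.5) misses the remaining region (no effect); the r=10.5 sphere at (8, 14.5) misses the remaining region (no effect) — 1 connected region; the cube at (10, -3) does not reach this height (z outside [4.5, 20]); After the difference (first − rest): none of the subtracted shapes is present at this height, so that combined region is unchanged — 1 connected region; (rotated 75° about Z; rotation is an isometry so areas/perimeters/island counts are preserved). The outline is a single polygon with 8 vertices. Extrusion per mm of travel: 0.8 × 0.28 / (π × 1.425²) = 0.035113. Accumulating E over each segment gives final E = 0.8778.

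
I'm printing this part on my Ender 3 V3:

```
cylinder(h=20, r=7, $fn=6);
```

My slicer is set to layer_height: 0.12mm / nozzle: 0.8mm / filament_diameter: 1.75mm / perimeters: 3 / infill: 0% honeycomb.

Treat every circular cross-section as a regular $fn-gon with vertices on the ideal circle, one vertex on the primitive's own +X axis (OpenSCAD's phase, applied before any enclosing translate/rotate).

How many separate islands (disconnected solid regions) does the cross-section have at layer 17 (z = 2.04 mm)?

At z = 2.04 mm: the cylinder: section is a regular 6-gon, circumradius r=7. Overall, the cross-section is a single solid region. Island count = 1.

1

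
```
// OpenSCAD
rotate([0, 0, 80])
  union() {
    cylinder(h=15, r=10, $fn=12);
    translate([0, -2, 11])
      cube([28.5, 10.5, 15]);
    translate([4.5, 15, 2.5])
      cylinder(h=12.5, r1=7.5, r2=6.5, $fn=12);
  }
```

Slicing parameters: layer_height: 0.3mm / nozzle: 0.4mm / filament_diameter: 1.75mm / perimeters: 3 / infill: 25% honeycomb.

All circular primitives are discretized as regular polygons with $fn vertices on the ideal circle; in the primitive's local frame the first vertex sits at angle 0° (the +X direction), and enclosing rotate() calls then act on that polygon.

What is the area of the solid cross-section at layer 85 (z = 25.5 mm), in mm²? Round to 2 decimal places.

299.25 mm²

At z = 25.5 mm: the cylinder is not intersected at this z (z outside [0, 15]); the 28.5×10.5 cube at (0, -2) contributes its full rectangle (area 299.25 mm²); the cone at (4.5, 15) does not reach this height (z outside [2.5, 15]); Taking the union: only the 28.5×10.5 cube at (0, -2) is present, so the union is just that shape — area = 299.25 mm²; (rotated 80° about Z; rotation is an isometry so areas/perimeters/island counts are preserved). Overall, the cross-section is a single solid region. Net area = 299.25 mm².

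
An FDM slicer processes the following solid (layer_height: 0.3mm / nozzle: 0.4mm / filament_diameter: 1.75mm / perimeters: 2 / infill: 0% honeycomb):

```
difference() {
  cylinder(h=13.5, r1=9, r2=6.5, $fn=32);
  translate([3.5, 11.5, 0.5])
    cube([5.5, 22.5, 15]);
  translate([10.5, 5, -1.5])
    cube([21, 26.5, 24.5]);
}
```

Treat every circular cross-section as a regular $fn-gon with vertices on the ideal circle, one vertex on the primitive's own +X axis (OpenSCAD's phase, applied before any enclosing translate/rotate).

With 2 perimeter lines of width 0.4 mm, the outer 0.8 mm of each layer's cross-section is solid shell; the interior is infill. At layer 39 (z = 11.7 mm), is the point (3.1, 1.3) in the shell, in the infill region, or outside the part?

At z = 11.7 mm: the cone contributes a regular 32-gon of circumradius 6.833 (interpolated between r1=9 and r2=6.5 at t=0.867); the 5.5×22.5 cube at (3.5, 11.5) contributes its full rectangle; the cube at (10.5, 5) is present — its section is the full 21×26.5 rectangle; Subtracting the remaining from the first: starting from the cone, the 5.5×22.5 cube at (3.5, 11.5) misses the remaining region (no effect); the 21×26.5 cube at (10.5, 5) misses the remaining region (no effect) — 1 connected region. Overall, the cross-section is a single solid region. The nearest boundary edge runs (5.68, 3.80)→(6.31, 2.62); distance from the point to it = 3.45 mm. The point is inside the cross-section and 3.45 mm from the nearest boundary — more than the 0.8 mm shell width (2 × 0.4), so it's in the infill interior.

infill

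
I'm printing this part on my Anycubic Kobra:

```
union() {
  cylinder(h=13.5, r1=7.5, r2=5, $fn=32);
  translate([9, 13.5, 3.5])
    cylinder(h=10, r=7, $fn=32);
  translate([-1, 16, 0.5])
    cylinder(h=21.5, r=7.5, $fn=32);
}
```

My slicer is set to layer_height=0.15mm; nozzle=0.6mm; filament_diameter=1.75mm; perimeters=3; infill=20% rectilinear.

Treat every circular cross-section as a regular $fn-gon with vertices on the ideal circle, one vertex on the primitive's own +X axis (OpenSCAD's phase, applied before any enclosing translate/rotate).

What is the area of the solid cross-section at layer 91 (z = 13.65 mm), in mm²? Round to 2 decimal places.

At z = 13.65 mm: the cone is absent (z outside [0, 13.5]); the cylinder at (9, 13.5) is not intersected at this z (z outside [3.5, 13.5]); the r=7.5 cylinder at (-1, 16) gives a regular 32-gon of circumradius 7.5 (constant along its height) (area = (32/2)·7.500²·sin(360°/32) = 175.58 mm²); Merging all regions: only the r=7.5 cylinder at (-1, 16) is present, so the union is just that shape — area = 175.58 mm². Overall, the cross-section is a single solid region. Net area = 175.58 mm².

175.58 mm²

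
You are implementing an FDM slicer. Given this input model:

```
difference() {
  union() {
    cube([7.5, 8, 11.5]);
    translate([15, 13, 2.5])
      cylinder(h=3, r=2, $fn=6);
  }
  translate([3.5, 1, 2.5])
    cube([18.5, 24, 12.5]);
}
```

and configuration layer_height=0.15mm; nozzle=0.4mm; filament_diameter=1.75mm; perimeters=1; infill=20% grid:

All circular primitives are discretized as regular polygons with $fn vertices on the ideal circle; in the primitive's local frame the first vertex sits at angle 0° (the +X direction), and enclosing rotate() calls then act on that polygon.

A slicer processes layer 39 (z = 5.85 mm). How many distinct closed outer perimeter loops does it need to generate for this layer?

At z = 5.85 mm: the cube is present — its section is the full 7.5×8 rectangle; the cylinder at (15, 13) is absent (z outside [2.5, 5.5]); Merging all regions: only the 7.5×8 cube is present, so the union is just that shape — 1 connected region; the cube at (3.5, 1) is present — its section is the full 18.5×24 rectangle; Taking the first minus the rest: starting from that combined region, the 18.5×24 cube at (3.5, 1) partially overlaps it — only the 28.00 mm² overlap (of its 444.00 mm²) is removed, clipping the outline — 1 connected region. The result has 1 disconnected region.

1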